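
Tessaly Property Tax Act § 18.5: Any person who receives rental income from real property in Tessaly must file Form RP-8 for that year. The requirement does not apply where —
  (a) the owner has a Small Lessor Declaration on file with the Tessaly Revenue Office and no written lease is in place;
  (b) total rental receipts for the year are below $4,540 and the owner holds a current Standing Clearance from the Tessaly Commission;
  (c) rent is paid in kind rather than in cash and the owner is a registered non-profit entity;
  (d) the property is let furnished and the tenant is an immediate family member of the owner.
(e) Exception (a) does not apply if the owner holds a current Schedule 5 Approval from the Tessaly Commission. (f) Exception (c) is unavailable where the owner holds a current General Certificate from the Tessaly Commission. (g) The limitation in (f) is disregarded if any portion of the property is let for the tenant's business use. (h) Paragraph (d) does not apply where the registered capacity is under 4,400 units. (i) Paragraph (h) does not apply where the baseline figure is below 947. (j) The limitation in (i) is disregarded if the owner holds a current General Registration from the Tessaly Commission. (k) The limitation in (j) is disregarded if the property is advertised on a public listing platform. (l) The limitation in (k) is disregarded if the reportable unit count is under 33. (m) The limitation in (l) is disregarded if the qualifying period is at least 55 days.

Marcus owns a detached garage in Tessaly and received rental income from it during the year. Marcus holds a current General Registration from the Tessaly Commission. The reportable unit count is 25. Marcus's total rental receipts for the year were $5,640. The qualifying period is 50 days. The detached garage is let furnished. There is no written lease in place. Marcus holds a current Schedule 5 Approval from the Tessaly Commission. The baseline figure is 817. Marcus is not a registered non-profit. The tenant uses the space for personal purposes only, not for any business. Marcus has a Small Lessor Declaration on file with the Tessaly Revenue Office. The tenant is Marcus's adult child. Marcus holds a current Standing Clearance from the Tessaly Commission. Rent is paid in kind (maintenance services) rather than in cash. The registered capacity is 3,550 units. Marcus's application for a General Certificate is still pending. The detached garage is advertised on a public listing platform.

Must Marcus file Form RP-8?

Yes — Marcus must file Form RP-8.

Exception (a): a Small Lessor Declaration is on file; there is no written lease — every condition holds. But: (e) operates against (a): a current Schedule 5 Approval is held. (a) is therefore removed.
Exception (b) does not apply: total rental receipts for the year are $5,640, not below $4,540.
Exception (c) requires that the owner is a registered non-profit entity; but Marcus is not a registered non-profit, so (c) is unavailable.
Exception (d) is satisfied on its face — the property is let furnished; the tenant is an immediate family member. However, paragraphs (h)–(m) must be considered: (h) applies — the registered capacity is 3,550 units, under the 4,400 units limit. (i) operates (the baseline figure is 817, below the 947 limit), but yields to (j): (j) operates against (i): a current General Registration is held. (k) would limit (j) — the property is publicly advertised — but (l) sets (k) aside: (l) is engaged — the reportable unit count is 25, under the 33 limit. (m), which would lift (l), is not triggered — the qualifying period is 50 days, short of 55 days. (d) is therefore removed.
Every exception is unavailable, so the rule governs.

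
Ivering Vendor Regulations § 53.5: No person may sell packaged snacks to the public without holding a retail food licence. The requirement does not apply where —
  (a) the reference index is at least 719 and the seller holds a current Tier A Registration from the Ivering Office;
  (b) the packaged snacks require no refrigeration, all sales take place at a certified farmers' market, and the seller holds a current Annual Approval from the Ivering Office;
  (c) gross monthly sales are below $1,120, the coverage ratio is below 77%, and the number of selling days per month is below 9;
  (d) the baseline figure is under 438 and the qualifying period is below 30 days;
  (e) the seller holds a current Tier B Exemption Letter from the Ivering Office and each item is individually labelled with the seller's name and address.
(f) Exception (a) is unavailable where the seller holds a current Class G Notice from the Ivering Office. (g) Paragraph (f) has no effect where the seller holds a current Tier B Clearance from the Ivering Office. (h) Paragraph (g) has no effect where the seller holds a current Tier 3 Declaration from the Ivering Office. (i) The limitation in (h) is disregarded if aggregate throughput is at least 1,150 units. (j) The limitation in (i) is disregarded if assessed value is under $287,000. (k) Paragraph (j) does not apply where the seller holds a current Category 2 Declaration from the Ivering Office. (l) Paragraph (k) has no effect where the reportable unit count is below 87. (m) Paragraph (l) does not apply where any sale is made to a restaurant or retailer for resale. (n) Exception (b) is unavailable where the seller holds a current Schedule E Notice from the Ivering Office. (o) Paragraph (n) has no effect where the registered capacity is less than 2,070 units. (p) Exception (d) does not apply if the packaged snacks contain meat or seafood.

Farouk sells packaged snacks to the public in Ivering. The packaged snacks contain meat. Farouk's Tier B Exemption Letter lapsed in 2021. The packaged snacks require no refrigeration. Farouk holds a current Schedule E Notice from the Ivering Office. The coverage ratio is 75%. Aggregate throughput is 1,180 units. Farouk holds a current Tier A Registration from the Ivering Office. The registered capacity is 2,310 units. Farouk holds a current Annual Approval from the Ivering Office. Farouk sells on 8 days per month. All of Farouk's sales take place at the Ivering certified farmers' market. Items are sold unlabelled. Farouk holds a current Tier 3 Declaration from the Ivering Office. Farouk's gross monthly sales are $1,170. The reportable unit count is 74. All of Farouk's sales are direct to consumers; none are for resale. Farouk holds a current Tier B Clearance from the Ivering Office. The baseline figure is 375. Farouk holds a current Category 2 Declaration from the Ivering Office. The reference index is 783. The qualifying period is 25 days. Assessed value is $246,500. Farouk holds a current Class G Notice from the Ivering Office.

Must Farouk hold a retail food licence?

Yes — Farouk must hold a retail food licence.

Exception (a): the reference index is 783, meeting the 719 threshold; a current Tier A Registration is held — every condition holds. Turning to paragraphs (f)–(m): (f) is engaged — a current Class G Notice is held. (g) would limit (f) — a current Tier B Clearance is held — but (h) sets (g) aside: (h) is triggered — a current Tier 3 Declaration is held. (i) would limit (h) — aggregate throughput is 1,180 units, meeting the 1,150 units threshold — but (j) sets (i) aside: (j) operates against (i): assessed value is $246,500, under the $287,000 limit. (k) would limit (j) — a current Category 2 Declaration is held — but (l) sets (k) aside: (l) operates against (k): the reportable unit count is 74, below the 87 limit. (m), which would lift (l), is not engaged — no sales are for resale. (a) is therefore removed.
All of (b)'s requirements are met (the packaged snacks are shelf-stable; all sales are at a certified farmers' market; a current Annual Approval is held). However, paragraphs (n)–(o) must be considered: (n) operates against (b): a current Schedule E Notice is held. (o), which would lift (n), is not engaged — the registered capacity is 2,310 units, not less than 2,070 units. So (b) is unavailable.
Exception (c) fails — gross monthly sales are $1,170, not below $1,120.
Exception (d) is satisfied on its face — the baseline figure is 375, under the 438 limit; the qualifying period is 25 days, below the 30 days limit. But: (p) operates — the packaged snacks contain meat. Exception (d) does not apply.
Exception (e) does not apply: the Tier B Exemption Letter is not current.
No exception applies. The general rule governs.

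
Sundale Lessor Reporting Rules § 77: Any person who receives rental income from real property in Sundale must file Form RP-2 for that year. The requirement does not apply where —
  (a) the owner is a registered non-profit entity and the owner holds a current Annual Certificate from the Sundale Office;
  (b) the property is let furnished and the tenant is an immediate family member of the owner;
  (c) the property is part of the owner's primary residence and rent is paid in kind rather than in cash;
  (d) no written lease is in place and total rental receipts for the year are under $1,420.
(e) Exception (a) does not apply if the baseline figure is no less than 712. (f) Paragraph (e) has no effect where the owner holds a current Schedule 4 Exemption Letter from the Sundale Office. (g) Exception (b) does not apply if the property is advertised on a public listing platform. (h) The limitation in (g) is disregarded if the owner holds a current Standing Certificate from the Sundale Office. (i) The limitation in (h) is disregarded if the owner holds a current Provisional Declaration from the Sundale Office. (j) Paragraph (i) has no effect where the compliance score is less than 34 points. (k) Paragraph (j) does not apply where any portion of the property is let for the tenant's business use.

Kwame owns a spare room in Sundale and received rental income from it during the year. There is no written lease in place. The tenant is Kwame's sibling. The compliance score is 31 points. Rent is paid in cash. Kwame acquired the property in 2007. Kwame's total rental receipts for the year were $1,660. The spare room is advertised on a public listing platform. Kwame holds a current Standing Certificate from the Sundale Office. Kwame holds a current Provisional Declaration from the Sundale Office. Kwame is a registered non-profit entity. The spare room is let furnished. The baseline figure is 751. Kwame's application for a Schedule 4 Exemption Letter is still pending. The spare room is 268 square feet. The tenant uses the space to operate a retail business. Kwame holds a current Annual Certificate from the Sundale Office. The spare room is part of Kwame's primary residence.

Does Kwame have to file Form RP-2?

Yes — Kwame must file Form RP-2.

Exception (a): Kwame is a registered non-profit; a current Annual Certificate is held — every condition holds. But applying paragraphs (e)–(f): (e) operates against (a): the baseline figure is 751, meeting the 712 threshold. (f), which would lift (e), is not engaged — there is no Schedule 4 Exemption Letter in force. (a) is therefore removed.
Exception (b) is satisfied on its face — the property is let furnished; the tenant is an immediate family member. Turning to paragraphs (g)–(k): (g) operates against (b): the property is publicly advertised. (h) operates (a current Standing Certificate is held), but is overridden by (i): (i) operates against (h): a current Provisional Declaration is held. (j) applies (the compliance score is 31 points, less than the 34 points limit), but is itself disapplied by (k): (k) is triggered — the space is let for business use. Exception (b) does not apply.
Exception (c) does not apply: rent is paid in cash.
Exception (d) fails — total rental receipts for the year are $1,660, not under $1,420.
No exception applies. The general rule governs.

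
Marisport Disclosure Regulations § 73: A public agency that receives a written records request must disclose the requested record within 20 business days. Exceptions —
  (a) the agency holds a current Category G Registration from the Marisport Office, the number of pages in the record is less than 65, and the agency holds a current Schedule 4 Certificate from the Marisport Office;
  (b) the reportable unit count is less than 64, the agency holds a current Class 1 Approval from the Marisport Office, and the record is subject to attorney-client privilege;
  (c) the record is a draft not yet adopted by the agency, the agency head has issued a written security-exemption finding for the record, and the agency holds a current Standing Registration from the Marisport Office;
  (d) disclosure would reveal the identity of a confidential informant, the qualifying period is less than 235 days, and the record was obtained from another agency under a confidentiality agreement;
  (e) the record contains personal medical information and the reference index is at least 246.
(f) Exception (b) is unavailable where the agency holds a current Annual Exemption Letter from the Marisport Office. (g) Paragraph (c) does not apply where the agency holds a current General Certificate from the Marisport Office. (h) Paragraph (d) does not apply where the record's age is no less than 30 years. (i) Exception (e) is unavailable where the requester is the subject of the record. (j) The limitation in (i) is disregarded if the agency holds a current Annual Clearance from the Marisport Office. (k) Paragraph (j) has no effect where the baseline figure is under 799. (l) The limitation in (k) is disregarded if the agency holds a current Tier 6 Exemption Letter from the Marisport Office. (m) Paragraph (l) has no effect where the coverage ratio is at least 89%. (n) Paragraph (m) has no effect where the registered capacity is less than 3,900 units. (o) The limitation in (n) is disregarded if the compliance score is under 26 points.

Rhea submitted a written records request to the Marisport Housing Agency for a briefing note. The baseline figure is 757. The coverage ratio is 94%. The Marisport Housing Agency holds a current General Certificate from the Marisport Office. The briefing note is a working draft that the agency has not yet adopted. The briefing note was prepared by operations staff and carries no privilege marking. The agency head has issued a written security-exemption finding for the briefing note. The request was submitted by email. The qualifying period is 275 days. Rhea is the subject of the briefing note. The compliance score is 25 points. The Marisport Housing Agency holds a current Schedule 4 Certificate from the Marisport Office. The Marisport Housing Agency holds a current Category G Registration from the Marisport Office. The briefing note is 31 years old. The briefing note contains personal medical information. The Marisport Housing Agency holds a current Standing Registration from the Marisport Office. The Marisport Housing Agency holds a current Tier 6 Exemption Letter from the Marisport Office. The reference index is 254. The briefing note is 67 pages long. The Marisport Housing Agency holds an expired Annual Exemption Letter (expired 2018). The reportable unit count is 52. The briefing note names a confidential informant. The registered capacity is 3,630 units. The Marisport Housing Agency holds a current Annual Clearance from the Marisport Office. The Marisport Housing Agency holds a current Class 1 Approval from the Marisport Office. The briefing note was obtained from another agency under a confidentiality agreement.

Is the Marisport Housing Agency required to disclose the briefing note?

Exception (a) fails — the number of pages in the record is 67, not less than 65.
Exception (b) requires that the record is subject to attorney-client privilege; but the briefing note carries no privilege marking, so (b) is unavailable.
Exception (c)'s conditions are all satisfied: the briefing note is an unadopted draft; a written security-exemption finding has been issued; a current Standing Registration is held. But: (g) operates against (c): a current General Certificate is held. (c) is therefore removed.
Exception (d) requires that the qualifying period is less than 235 days; but the qualifying period is 275 days, not less than 235 days, so (d) is unavailable.
Exception (e): the briefing note contains personal medical information; the reference index is 254, meeting the 246 threshold — every condition holds. Turning to paragraphs (i)–(o): (i) operates against (e): Rhea is the subject of the briefing note. (j) operates (a current Annual Clearance is held), but is displaced by (k): (k) applies — the baseline figure is 757, under the 799 limit. (l) operates (a current Tier 6 Exemption Letter is held), but is overridden by (m): (m) operates against (l): the coverage ratio is 94%, meeting the 89% threshold. (n) operates (the registered capacity is 3,630 units, less than the 3,900 units limit), but yields to (o): (o) is triggered — the compliance score is 25 points, under the 26 points limit. So (e) is unavailable.
No exception displaces § 73.

Yes — the Marisport Housing Agency must disclose the briefing note.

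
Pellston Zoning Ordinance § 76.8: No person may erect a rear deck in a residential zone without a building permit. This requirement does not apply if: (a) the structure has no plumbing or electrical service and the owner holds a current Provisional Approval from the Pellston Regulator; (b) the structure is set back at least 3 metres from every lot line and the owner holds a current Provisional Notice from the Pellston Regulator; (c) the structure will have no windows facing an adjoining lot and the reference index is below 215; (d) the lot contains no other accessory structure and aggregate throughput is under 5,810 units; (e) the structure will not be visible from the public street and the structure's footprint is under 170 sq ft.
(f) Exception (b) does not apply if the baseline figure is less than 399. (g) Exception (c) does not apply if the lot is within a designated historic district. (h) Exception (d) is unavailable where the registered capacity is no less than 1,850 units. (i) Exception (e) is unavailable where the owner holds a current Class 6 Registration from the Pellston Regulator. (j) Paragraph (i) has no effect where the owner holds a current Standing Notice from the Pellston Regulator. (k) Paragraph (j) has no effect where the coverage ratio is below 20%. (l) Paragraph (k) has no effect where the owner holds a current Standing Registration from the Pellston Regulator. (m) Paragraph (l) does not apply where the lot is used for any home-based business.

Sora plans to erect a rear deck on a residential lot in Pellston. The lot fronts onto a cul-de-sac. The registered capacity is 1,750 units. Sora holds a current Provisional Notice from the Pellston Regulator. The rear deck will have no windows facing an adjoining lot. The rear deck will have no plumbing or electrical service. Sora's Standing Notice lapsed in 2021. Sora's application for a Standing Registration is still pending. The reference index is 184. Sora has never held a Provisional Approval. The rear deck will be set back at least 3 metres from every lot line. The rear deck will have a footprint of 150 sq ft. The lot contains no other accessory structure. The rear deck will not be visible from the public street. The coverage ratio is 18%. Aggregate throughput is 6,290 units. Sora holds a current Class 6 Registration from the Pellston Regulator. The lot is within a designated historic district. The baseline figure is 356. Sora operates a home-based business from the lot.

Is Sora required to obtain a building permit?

Yes — Sora must obtain a building permit.

Exception (a) requires that the owner holds a current Provisional Approval from the Pellston Regulator; but no current Provisional Approval is held, so (a) is unavailable.
Exception (b) is satisfied on its face — the setback is at least 3 m on every side; a current Provisional Notice is held. However, paragraph (f) must be considered: (f) operates — the baseline figure is 356, less than the 399 limit. So (b) is unavailable.
All of (c)'s requirements are met (no windows face an adjoining lot; the reference index is 184, below the 215 limit). But applying paragraph (g): (g) operates against (c): the lot is in a historic district. (c) is therefore removed.
Exception (d) fails — aggregate throughput is 6,290 units, not under 5,810 units.
Exception (e): the structure will not be visible from the street; the structure's footprint is 150 sq ft, under the 170 sq ft limit — every condition holds. But applying paragraphs (i)–(m): (i) operates against (e): a current Class 6 Registration is held. (j), which would lift (i), does not operate here — no current Standing Notice is held. So (e) is unavailable.
No exception displaces § 76.8.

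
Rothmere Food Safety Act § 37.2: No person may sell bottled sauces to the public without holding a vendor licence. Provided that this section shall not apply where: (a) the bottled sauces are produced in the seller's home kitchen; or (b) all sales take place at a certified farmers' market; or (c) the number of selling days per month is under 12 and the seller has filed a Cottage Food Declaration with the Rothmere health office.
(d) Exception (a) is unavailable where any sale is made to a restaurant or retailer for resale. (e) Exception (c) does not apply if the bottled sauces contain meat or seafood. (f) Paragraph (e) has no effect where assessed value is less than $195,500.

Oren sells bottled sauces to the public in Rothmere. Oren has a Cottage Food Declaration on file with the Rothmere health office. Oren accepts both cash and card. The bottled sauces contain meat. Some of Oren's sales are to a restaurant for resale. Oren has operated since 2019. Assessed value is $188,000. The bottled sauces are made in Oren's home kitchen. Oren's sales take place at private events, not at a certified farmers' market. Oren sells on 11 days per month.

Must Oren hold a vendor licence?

No — exception (c) applies; Oren is not required to hold a vendor licence.

Exception (a): the bottled sauces are home-kitchen produced — every condition holds. However, paragraph (d) must be considered: (d) operates against (a): some sales are to a restaurant for resale. So (a) is unavailable.
Exception (b) requires that all sales take place at a certified farmers' market; but sales are at private events, not a certified farmers' market, so (b) is unavailable.
Exception (c) is satisfied on its face — the number of selling days per month is 11, under the 12 limit; a Cottage Food Declaration is on file. Considering the limiting provisions: (e) operates (the bottled sauces contain meat), but is itself disapplied by (f): (f) operates — assessed value is $188,000, less than the $195,500 limit. So (c) applies.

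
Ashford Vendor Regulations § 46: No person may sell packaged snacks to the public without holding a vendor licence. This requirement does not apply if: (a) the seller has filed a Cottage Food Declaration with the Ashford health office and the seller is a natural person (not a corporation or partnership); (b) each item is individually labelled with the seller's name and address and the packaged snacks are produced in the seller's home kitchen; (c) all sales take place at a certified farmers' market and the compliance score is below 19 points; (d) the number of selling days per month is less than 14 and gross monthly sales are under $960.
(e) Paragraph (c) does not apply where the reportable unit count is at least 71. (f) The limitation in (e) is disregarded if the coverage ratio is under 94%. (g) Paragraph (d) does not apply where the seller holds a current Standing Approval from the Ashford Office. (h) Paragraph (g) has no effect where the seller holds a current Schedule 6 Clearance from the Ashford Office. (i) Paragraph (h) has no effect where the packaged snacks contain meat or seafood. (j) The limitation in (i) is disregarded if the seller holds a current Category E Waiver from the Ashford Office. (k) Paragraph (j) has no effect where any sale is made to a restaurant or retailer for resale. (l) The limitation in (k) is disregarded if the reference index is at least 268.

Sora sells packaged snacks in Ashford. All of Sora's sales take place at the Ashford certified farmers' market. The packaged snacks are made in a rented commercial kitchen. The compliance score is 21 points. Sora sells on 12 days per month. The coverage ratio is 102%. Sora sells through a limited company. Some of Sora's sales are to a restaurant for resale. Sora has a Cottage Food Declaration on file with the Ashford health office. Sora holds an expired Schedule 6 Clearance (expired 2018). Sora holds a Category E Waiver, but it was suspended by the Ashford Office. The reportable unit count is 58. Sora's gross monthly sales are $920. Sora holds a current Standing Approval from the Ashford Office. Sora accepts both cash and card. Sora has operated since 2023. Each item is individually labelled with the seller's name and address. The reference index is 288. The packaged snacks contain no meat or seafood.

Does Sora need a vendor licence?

Exception (a) fails — the seller operates through a limited company.
Exception (b) does not apply: the packaged snacks are made in a commercial kitchen, not a home kitchen.
Exception (c) fails — the compliance score is 21 points, not below 19 points.
All of (d)'s requirements are met (the number of selling days per month is 12, less than the 14 limit; gross monthly sales are $920, under the $960 limit). However, paragraphs (g)–(l) must be considered: (g) operates — a current Standing Approval is held. (h), which would lift (g), does not operate here — there is no Schedule 6 Clearance in force. (d) is therefore removed.
No exception displaces § 46.

Yes — Sora must hold a vendor licence.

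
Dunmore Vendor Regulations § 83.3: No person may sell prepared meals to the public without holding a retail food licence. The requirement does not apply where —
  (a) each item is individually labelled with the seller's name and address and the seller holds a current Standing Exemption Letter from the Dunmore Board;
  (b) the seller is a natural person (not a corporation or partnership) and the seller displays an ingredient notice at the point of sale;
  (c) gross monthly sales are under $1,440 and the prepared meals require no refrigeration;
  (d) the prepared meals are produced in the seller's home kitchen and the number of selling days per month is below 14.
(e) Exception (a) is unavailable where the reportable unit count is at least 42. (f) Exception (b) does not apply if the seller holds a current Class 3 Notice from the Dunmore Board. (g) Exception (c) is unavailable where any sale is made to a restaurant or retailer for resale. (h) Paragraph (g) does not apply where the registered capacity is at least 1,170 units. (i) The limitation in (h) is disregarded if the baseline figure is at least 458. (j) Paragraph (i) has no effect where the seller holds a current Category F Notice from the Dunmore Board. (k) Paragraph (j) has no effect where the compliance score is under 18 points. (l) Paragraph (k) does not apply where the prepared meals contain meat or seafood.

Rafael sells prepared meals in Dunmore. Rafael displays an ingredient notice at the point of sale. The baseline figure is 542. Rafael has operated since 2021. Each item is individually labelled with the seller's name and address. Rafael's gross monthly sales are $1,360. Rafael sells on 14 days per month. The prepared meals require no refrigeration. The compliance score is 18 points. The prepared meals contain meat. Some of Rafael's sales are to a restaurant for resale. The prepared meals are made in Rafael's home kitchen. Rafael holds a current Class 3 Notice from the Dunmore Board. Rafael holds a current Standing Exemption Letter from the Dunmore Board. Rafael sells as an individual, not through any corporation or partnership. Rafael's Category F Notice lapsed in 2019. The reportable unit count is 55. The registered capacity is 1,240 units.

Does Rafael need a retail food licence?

Yes — Rafael must hold a retail food licence.

Exception (a)'s conditions are all satisfied: items are individually labelled; a current Standing Exemption Letter is held. But applying paragraph (e): (e) operates against (a): the reportable unit count is 55, meeting the 42 threshold. Exception (a) does not apply.
Exception (b): the seller is a natural person; an ingredient notice is displayed — every condition holds. However, paragraph (f) must be considered: (f) applies — a current Class 3 Notice is held. Exception (b) does not apply.
Exception (c)'s conditions are all satisfied: gross monthly sales are $1,360, under the $1,440 limit; the prepared meals are shelf-stable. However, paragraphs (g)–(l) must be considered: (g) is engaged — some sales are to a restaurant for resale. (h) is triggered (the registered capacity is 1,240 units, meeting the 1,170 units threshold), but is itself disapplied by (i): (i) operates against (h): the baseline figure is 542, meeting the 458 threshold. (j), which would lift (i), is not triggered — there is no Category F Notice in force. (c) is therefore removed.
Exception (d) requires that the number of selling days per month is below 14; but the number of selling days per month is 14, not below 14, so (d) is unavailable.
No exception displaces § 83.3.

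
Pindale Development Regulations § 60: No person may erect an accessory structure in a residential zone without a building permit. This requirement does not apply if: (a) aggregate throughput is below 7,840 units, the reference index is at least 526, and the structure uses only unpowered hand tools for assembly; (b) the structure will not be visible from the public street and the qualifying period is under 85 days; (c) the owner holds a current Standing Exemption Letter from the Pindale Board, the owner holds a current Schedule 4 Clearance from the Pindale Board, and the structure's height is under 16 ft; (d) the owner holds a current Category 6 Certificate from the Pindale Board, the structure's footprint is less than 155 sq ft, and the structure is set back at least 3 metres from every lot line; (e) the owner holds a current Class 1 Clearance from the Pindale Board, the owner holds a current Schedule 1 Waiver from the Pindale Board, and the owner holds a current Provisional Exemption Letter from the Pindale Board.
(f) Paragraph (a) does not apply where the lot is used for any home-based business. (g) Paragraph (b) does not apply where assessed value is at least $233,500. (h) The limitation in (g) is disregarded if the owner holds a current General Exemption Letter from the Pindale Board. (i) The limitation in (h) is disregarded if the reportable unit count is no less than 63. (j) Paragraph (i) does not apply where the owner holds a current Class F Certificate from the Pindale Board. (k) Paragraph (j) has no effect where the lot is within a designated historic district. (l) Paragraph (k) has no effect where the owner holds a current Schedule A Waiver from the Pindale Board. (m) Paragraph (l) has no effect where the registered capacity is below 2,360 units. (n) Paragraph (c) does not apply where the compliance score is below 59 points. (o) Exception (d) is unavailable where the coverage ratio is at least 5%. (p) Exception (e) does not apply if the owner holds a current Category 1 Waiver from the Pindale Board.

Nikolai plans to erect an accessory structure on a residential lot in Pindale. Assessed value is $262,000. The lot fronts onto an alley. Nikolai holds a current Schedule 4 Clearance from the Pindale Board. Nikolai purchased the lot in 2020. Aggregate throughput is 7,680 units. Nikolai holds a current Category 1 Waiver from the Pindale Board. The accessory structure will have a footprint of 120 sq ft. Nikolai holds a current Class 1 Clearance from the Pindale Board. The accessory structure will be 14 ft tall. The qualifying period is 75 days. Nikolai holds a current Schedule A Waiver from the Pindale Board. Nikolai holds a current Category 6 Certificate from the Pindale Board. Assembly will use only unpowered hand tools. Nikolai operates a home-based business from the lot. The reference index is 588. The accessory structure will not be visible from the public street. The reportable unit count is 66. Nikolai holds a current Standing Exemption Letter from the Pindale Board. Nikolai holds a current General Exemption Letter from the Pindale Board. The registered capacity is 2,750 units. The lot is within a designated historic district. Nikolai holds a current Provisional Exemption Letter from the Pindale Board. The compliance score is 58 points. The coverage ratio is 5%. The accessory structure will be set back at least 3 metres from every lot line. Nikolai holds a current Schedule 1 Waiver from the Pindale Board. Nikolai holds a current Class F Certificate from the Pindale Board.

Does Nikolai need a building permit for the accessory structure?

Exception (a): aggregate throughput is 7,680 units, below the 7,840 units limit; the reference index is 588, meeting the 526 threshold; assembly uses only hand tools — every condition holds. But: (f) operates — a home-based business operates on the lot. Exception (a) does not apply.
Exception (b): the structure will not be visible from the street; the qualifying period is 75 days, under the 85 days limit — every condition holds. Under paragraphs (g)–(m): (g) is engaged (assessed value is $262,000, meeting the $233,500 threshold), but is displaced by (h): (h) applies — a current General Exemption Letter is held. (i) operates (the reportable unit count is 66, meeting the 63 threshold), but is overridden by (j): (j) is triggered — a current Class F Certificate is held. (k) is engaged (the lot is in a historic district), but is displaced by (l): (l) operates against (k): a current Schedule A Waiver is held. (m) is not engaged (the registered capacity is 2,750 units, not below 2,360 units), so (l) stands. Exception (b) stands.
Exception (c)'s conditions are all satisfied: a current Standing Exemption Letter is held; a current Schedule 4 Clearance is held; the structure's height is 14 ft, under the 16 ft limit. However, paragraph (n) must be considered: (n) applies — the compliance score is 58 points, below the 59 points limit. Exception (c) does not apply.
All of (d)'s requirements are met (a current Category 6 Certificate is held; the structure's footprint is 120 sq ft, less than the 155 sq ft limit; the setback is at least 3 m on every side). Turning to paragraph (o): (o) applies — the coverage ratio is 5%, meeting the 5% threshold. So (d) is unavailable.
All of (e)'s requirements are met (a current Class 1 Clearance is held; a current Schedule 1 Waiver is held; a current Provisional Exemption Letter is held). Turning to paragraph (p): (p) operates against (e): a current Category 1 Waiver is held. Exception (e) does not apply.

No — exception (b) applies; Nikolai does not need a building permit.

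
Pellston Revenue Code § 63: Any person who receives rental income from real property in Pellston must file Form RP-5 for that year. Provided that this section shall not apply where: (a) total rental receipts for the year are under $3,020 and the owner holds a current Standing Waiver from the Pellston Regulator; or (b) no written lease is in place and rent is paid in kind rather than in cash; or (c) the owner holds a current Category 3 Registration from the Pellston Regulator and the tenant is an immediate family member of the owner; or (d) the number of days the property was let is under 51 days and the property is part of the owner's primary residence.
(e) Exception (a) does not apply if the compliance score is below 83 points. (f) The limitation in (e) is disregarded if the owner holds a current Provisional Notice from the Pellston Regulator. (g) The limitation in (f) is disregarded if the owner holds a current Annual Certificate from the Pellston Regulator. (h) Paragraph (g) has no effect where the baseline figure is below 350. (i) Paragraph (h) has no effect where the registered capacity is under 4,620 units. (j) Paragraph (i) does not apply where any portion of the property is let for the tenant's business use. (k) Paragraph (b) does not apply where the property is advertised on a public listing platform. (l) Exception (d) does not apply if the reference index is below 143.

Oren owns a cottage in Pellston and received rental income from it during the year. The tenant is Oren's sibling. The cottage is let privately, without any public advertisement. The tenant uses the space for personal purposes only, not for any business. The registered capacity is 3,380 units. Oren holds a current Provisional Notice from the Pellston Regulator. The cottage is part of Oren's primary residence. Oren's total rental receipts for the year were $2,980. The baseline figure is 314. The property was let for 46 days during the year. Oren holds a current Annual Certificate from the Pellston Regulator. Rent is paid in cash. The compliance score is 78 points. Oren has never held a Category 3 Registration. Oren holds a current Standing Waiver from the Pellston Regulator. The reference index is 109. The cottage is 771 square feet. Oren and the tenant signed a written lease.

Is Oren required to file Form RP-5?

Yes — Oren must file Form RP-5.

Exception (a) is satisfied on its face — total rental receipts for the year are $2,980, under the $3,020 limit; a current Standing Waiver is held. However, paragraphs (e)–(j) must be considered: (e) operates against (a): the compliance score is 78 points, below the 83 points limit. (f) is triggered (a current Provisional Notice is held), but is itself disapplied by (g): (g) operates against (f): a current Annual Certificate is held. (h) would limit (g) — the baseline figure is 314, below the 350 limit — but (i) sets (h) aside: (i) operates against (h): the registered capacity is 3,380 units, under the 4,620 units limit. (j) is not engaged (the space is used for personal purposes only), so (i) stands. Exception (a) does not apply.
Exception (b) fails — a written lease is in place.
Exception (c) fails — no current Category 3 Registration is held.
Exception (d) is satisfied on its face — the number of days the property was let is 46 days, under the 51 days limit; the cottage is part of the primary residence. But applying paragraph (l): (l) applies — the reference index is 109, below the 143 limit. So (d) is unavailable.
Every exception is unavailable, so the rule governs.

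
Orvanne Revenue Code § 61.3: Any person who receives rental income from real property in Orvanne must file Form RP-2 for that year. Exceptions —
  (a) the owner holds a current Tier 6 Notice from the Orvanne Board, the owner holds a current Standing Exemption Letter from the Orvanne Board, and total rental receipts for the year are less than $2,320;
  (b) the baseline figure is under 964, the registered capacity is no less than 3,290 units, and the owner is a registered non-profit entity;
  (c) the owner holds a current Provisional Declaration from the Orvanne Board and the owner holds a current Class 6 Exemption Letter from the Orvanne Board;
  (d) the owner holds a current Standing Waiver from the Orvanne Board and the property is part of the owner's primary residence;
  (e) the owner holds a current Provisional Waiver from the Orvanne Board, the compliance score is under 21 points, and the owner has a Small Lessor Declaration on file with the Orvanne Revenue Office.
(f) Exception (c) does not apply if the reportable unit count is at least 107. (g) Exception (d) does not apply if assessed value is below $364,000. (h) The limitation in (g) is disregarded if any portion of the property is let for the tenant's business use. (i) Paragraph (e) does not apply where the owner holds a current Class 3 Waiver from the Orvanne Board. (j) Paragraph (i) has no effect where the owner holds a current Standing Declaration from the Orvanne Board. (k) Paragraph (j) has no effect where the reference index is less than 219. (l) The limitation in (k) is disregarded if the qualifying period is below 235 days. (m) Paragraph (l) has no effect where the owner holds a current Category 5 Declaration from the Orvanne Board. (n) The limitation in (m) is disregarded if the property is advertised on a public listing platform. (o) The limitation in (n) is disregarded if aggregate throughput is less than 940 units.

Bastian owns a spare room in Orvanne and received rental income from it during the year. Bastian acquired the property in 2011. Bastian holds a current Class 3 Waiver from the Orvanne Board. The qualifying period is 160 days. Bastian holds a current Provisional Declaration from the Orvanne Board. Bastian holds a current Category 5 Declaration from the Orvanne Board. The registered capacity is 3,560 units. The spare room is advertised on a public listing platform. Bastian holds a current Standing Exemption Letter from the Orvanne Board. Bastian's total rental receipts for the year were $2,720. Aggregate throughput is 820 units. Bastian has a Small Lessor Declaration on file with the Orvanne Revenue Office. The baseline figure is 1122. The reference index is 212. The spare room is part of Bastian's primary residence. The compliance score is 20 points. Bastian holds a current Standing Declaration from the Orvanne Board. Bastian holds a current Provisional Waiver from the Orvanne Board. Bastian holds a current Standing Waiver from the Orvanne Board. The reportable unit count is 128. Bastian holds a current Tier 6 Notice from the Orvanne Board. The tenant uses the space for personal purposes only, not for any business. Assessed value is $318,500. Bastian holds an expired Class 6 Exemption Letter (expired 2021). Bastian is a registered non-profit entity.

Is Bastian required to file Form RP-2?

Yes — Bastian must file Form RP-2.

Exception (a) fails — total rental receipts for the year are $2,720, not less than $2,320.
Exception (b) does not apply: the baseline figure is 1,122, not under 964.
Exception (c) requires that the owner holds a current Class 6 Exemption Letter from the Orvanne Board; but the Class 6 Exemption Letter is not current, so (c) is unavailable.
All of (d)'s requirements are met (a current Standing Waiver is held; the spare room is part of the primary residence). But applying paragraphs (g)–(h): (g) operates against (d): assessed value is $318,500, below the $364,000 limit. (h), which would lift (g), is inapplicable — the space is used for personal purposes only. (d) is therefore removed.
Exception (e)'s conditions are all satisfied: a current Provisional Waiver is held; the compliance score is 20 points, under the 21 points limit; a Small Lessor Declaration is on file. Turning to paragraphs (i)–(o): (i) applies — a current Class 3 Waiver is held. (j) would limit (i) — a current Standing Declaration is held — but (k) sets (j) aside: (k) is triggered — the reference index is 212, less than the 219 limit. (l) would limit (k) — the qualifying period is 160 days, below the 235 days limit — but (m) sets (l) aside: (m) operates against (l): a current Category 5 Declaration is held. (n) applies (the property is publicly advertised), but is displaced by (o): (o) operates against (n): aggregate throughput is 820 units, less than the 940 units limit. Exception (e) does not apply.
No exception applies. The general rule governs.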